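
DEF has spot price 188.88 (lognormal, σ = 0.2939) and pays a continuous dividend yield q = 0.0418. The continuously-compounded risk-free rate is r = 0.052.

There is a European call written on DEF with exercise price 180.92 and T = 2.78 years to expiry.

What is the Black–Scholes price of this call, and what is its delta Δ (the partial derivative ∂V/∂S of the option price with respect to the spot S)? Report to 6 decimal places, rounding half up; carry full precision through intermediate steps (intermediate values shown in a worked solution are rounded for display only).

price = 37.547593
Δ = 0.580478

σ√T = 0.2939·√2.78 = 0.490029
d₁ = (ln(S/K) + (r−q+σ²/2)T) / (σ√T) = (ln(188.88/180.92) + (0.052−0.0418+0.2939²/2)·2.78) / 0.490029 = (0.043057 + 0.148420) / 0.490029 = 0.390747
d₂ = d₁ − σ√T = 0.390747 − 0.490029 = -0.099283
e^{−rT} = 0.865403
e^{−qT} = 0.890294
N(d₁) = 0.652008,  N(d₂) = 0.460457
Call price V = S·e^{−qT}·N(d₁) − K·e^{−rT}·N(d₂) = 109.640742 − 72.093150 = 37.547593
Δ = e^{−qT}·N(d₁) = 0.580478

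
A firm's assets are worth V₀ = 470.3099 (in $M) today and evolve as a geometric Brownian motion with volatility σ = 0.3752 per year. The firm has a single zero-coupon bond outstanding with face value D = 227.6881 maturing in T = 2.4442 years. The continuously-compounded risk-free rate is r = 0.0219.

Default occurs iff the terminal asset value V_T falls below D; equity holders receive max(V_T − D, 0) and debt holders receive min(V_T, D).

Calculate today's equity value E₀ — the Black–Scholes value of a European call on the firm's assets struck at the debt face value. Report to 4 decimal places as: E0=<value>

Work the structural quantities from V₀ = 470.3099 against face 227.6881:
d₁ = [ln(V₀/D) + (r + σ²/2)T] / (σ√T)
   = [ln(470.3099/227.6881) + (0.0219 + 0.5·0.3752²)·2.4442] / (0.3752·√2.4442)
   = [0.725415 + 0.225569] / 0.586585 = 1.621221
d₂ = d₁ − σ√T = 1.621221 − 0.586585 = 1.034635
N(d₁) = 0.947515,  N(d₂) = 0.849580,  e^(−rT) = 0.947879
E₀ = V₀·N(d₁) − D·e^(−rT)·N(d₂)
   = 470.3099·0.947515 − 227.6881·0.947879·0.849580 = 262.268438

E0=262.2684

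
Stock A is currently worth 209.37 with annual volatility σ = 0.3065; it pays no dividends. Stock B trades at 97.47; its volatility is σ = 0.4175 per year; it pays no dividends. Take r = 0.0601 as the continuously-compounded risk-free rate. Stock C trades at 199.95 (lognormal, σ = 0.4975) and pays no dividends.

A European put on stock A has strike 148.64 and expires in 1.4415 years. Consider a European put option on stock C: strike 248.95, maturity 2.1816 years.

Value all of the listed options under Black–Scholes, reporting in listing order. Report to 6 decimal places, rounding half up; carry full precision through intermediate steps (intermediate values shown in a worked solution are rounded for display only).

[stock A put K=148.64]
σ√T = 0.3065·√1.4415 = 0.367992
d₁ = (ln(S/K) + (r+σ²/2)T) / (σ√T) = (ln(209.37/148.64) + (0.0601+0.3065²/2)·1.4415) / 0.367992 = (0.342576 + 0.154343) / 0.367992 = 1.350354
d₂ = d₁ − σ√T = 1.350354 − 0.367992 = 0.982362
e^{−rT} = 0.917013
N(−d₁) = 0.088451,  N(−d₂) = 0.162961
price = K·e^{−rT}·N(−d₂) − S·N(−d₁) = 22.212313 − 18.519037 = 3.693275
[stock C put K=248.95]
σ√T = 0.4975·√2.1816 = 0.734819
d₁ = (ln(S/K) + (r+σ²/2)T) / (σ√T) = (ln(199.95/248.95) + (0.0601+0.4975²/2)·2.1816) / 0.734819 = (-0.219185 + 0.401094) / 0.734819 = 0.247556
d₂ = d₁ − σ√T = 0.247556 − 0.734819 = -0.487263
e^{−rT} = 0.877118
N(−d₁) = 0.402239,  N(−d₂) = 0.686964
price = K·e^{−rT}·N(−d₂) − S·N(−d₁) = 150.004395 − 80.427655 = 69.576740

price(stock A put K=148.64) = 3.693275
price(stock C put K=248.95) = 69.576740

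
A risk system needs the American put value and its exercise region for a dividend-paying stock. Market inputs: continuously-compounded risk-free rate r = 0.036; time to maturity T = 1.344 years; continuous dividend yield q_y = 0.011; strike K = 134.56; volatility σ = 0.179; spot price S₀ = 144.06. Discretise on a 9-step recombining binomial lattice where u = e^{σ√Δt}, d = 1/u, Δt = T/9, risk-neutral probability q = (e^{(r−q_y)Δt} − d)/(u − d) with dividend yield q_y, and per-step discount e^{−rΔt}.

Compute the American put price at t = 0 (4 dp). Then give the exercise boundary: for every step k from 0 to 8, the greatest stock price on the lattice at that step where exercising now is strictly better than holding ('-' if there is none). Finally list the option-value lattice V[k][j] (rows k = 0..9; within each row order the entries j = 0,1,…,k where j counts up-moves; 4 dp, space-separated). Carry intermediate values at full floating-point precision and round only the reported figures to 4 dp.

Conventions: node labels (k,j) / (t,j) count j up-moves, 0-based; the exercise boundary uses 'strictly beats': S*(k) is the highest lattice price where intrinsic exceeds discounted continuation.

Δt=0.14933, u=1.07162, d=0.93317, q=0.50973, disc=e^(-rΔt)=0.99464
k=9 terminal: V=max(K-S,0) → 57.2611 45.7921 32.6216 17.4969 0.1281 0.0000 0.0000 0.0000 0.0000 0.0000
k=8: j=0 S=82.8352 intr=51.7248 cont=51.1394 V=51.7248[EX]; j=1 S=95.1255 intr=39.4345 cont=38.8692 V=39.4345[EX]; j=2 S=109.2393 intr=25.3207 cont=24.7785 V=25.3207[EX]; j=3 S=125.4473 intr=9.1127 cont=8.5972 V=9.1127[EX]; j=4 S=144.0600 intr=0.0000 cont=0.0625 V=0.0625[hold]; j=5 S=165.4343 intr=0.0000 cont=0.0000 V=0.0000[hold]; j=6 S=189.9800 intr=0.0000 cont=0.0000 V=0.0000[hold]; j=7 S=218.1675 intr=0.0000 cont=0.0000 V=0.0000[hold]; j=8 S=250.5372 intr=0.0000 cont=0.0000 V=0.0000[hold]  S*(8)=125.4473
k=7: j=0 S=88.7679 intr=45.7921 cont=45.2164 V=45.7921[EX]; j=1 S=101.9384 intr=32.6216 cont=32.0674 V=32.6216[EX]; j=2 S=117.0631 intr=17.4969 cont=16.9676 V=17.4969[EX]; j=3 S=134.4319 intr=0.1281 cont=4.4754 V=4.4754[hold]; j=4 S=154.3777 intr=0.0000 cont=0.0305 V=0.0305[hold]; j=5 S=177.2828 intr=0.0000 cont=0.0000 V=0.0000[hold]; j=6 S=203.5865 intr=0.0000 cont=0.0000 V=0.0000[hold]; j=7 S=233.7928 intr=0.0000 cont=0.0000 V=0.0000[hold]  S*(7)=117.0631
k=6: j=0 S=95.1255 intr=39.4345 cont=38.8692 V=39.4345[EX]; j=1 S=109.2393 intr=25.3207 cont=24.7785 V=25.3207[EX]; j=2 S=125.4473 intr=9.1127 cont=10.8012 V=10.8012[hold]; j=3 S=144.0600 intr=0.0000 cont=2.1979 V=2.1979[hold]; j=4 S=165.4343 intr=0.0000 cont=0.0149 V=0.0149[hold]; j=5 S=189.9800 intr=0.0000 cont=0.0000 V=0.0000[hold]; j=6 S=218.1675 intr=0.0000 cont=0.0000 V=0.0000[hold]  S*(6)=109.2393
k=5: j=0 S=101.9384 intr=32.6216 cont=32.0674 V=32.6216[EX]; j=1 S=117.0631 intr=17.4969 cont=17.8236 V=17.8236[hold]; j=2 S=134.4319 intr=0.1281 cont=6.3815 V=6.3815[hold]; j=3 S=154.3777 intr=0.0000 cont=1.0793 V=1.0793[hold]; j=4 S=177.2828 intr=0.0000 cont=0.0072 V=0.0072[hold]; j=5 S=203.5865 intr=0.0000 cont=0.0000 V=0.0000[hold]  S*(5)=101.9384
k=4: j=0 S=109.2393 intr=25.3207 cont=24.9442 V=25.3207[EX]; j=1 S=125.4473 intr=9.1127 cont=11.9269 V=11.9269[hold]; j=2 S=144.0600 intr=0.0000 cont=3.6591 V=3.6591[hold]; j=3 S=165.4343 intr=0.0000 cont=0.5300 V=0.5300[hold]; j=4 S=189.9800 intr=0.0000 cont=0.0035 V=0.0035[hold]  S*(4)=109.2393
k=3: j=0 S=117.0631 intr=17.4969 cont=18.3943 V=18.3943[hold]; j=1 S=134.4319 intr=0.1281 cont=7.6712 V=7.6712[hold]; j=2 S=154.3777 intr=0.0000 cont=2.0530 V=2.0530[hold]; j=3 S=177.2828 intr=0.0000 cont=0.2602 V=0.2602[hold]  S*(3)=-
k=2: j=0 S=125.4473 intr=9.1127 cont=12.8591 V=12.8591[hold]; j=1 S=144.0600 intr=0.0000 cont=4.7817 V=4.7817[hold]; j=2 S=165.4343 intr=0.0000 cont=1.1331 V=1.1331[hold]  S*(2)=-
k=1: j=0 S=134.4319 intr=0.1281 cont=8.6950 V=8.6950[hold]; j=1 S=154.3777 intr=0.0000 cont=2.9062 V=2.9062[hold]  S*(1)=-
k=0: j=0 S=144.0600 intr=0.0000 cont=5.7135 V=5.7135[hold]  S*(0)=-

price = 5.7135
boundary = - - - - 109.2393 101.9384 109.2393 117.0631 125.4473
tree:
5.7135
8.6950 2.9062
12.8591 4.7817 1.1331
18.3943 7.6712 2.0530 0.2602
25.3207 11.9269 3.6591 0.5300 0.0035
32.6216 17.8236 6.3815 1.0793 0.0072 0.0000
39.4345 25.3207 10.8012 2.1979 0.0149 0.0000 0.0000
45.7921 32.6216 17.4969 4.4754 0.0305 0.0000 0.0000 0.0000
51.7248 39.4345 25.3207 9.1127 0.0625 0.0000 0.0000 0.0000 0.0000
57.2611 45.7921 32.6216 17.4969 0.1281 0.0000 0.0000 0.0000 0.0000 0.0000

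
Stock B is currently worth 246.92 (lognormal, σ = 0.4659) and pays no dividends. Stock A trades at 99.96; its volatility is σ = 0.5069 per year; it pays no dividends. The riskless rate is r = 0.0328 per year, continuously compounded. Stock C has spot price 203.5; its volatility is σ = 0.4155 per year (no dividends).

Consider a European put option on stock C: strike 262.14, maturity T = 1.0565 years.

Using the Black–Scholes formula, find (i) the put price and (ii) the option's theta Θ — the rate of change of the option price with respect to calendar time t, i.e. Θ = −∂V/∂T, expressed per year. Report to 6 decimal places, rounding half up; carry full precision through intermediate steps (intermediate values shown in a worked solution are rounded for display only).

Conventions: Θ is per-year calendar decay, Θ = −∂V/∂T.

σ√T = 0.4155·√1.0565 = 0.427077
d₁ = (ln(S/K) + (r+σ²/2)T) / (σ√T) = (ln(203.5/262.14) + (0.0328+0.4155²/2)·1.0565) / 0.427077 = (-0.253213 + 0.125850) / 0.427077 = -0.298219
d₂ = d₁ − σ√T = -0.298219 − 0.427077 = -0.725295
e^{−rT} = 0.965940
N(−d₁) = 0.617232,  N(−d₂) = 0.765865
Put price V = K·e^{−rT}·N(−d₂) − S·N(−d₁) = 193.925804 − 125.606699 = 68.319105
φ(d₁) = (1/√(2π))·e^{−d₁²/2} = 0.381591
Θ = −S·φ(d₁)·σ/(2√T) + r·K·e^{−rT}·N(−d₂) = −15.695273 + 6.360766 = -9.334507

price = 68.319105
Θ = -9.334507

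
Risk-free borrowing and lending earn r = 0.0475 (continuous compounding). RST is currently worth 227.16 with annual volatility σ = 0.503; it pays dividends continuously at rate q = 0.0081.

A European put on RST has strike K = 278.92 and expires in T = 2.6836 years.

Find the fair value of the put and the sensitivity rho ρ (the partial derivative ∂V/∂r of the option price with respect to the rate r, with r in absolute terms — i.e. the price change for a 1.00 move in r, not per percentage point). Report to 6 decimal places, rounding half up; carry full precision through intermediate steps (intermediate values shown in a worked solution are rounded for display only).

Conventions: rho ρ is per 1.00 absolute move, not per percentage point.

price = 86.916536
ρ = -463.168413

σ√T = 0.503·√2.6836 = 0.823999
d₁ = (ln(S/K) + (r−q+σ²/2)T) / (σ√T) = (ln(227.16/278.92) + (0.0475−0.0081+0.503²/2)·2.6836) / 0.823999 = (-0.205270 + 0.445221) / 0.823999 = 0.291203
d₂ = d₁ − σ√T = 0.291203 − 0.823999 = -0.532797
e^{−rT} = 0.880319
e^{−qT} = 0.978497
N(−d₁) = 0.385448,  N(−d₂) = 0.702913
Put price V = K·e^{−rT}·N(−d₂) − S·e^{−qT}·N(−d₁) = 172.592195 − 85.675658 = 86.916536
ρ = −K·T·e^{−rT}·N(−d₂) = -463.168413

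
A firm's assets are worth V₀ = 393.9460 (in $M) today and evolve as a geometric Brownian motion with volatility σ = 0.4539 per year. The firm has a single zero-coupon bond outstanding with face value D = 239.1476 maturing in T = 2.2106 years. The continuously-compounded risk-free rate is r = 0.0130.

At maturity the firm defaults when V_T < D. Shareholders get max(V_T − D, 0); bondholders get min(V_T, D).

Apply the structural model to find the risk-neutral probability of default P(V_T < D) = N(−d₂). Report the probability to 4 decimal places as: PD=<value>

PD=0.3282

Equity is a call on the firm's assets struck at D = 239.1476:
d₁ = [ln(V₀/D) + (r + σ²/2)T] / (σ√T)
   = [ln(393.9460/239.1476) + (0.0130 + 0.5·0.4539²)·2.2106] / (0.4539·√2.2106)
   = [0.499133 + 0.256457] / 0.674862 = 1.119621
d₂ = d₁ − σ√T = 1.119621 − 0.674862 = 0.444759
risk-neutral PD = N(−d₂) = N(-0.444759) = 0.328247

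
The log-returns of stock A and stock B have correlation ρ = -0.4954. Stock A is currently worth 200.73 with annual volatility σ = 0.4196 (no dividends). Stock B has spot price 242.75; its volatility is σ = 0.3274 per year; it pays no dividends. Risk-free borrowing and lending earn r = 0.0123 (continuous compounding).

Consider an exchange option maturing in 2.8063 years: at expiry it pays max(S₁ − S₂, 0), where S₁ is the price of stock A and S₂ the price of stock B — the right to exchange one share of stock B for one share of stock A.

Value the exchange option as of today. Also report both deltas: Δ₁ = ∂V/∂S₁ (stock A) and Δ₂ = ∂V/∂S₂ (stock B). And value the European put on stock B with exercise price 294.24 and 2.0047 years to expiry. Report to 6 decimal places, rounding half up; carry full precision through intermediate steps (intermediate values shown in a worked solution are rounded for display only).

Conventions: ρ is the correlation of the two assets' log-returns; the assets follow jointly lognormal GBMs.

exchange price = 71.714561
Δ1 = 0.643269
Δ2 = -0.236494
price(stock B put K=294.24) = 73.795877

σ_eff = √(σ₁² + σ₂² − 2ρσ₁σ₂) = √(0.4196² + 0.3274² − 2·-0.4954·0.4196·0.3274) = 0.647586
d₁ = (ln(S₁/S₂) + (q₂ − q₁ + σ_eff²/2)T) / (σ_eff√T) = (ln(200.73/242.75) + (0.0 − 0.0 + 0.209684)·2.8063) / 1.084838 = 0.367212
d₂ = d₁ − σ_eff√T = 0.367212 − 1.084838 = -0.717626
N(d₁) = 0.643269,  N(d₂) = 0.236494
V = S₁·e^{−q₁T}·N(d₁) − S₂·e^{−q₂T}·N(d₂) = 129.123467 − 57.408906 = 71.714561
Δ₁ = e^{−q₁T}·N(d₁) = 0.643269;  Δ₂ = −e^{−q₂T}·N(d₂) = -0.236494
[vanilla: stock B put K=294.24]
σ√T = 0.3274·√2.0047 = 0.463557
d₁ = (ln(S/K) + (r+σ²/2)T) / (σ√T) = (ln(242.75/294.24) + (0.0123+0.3274²/2)·2.0047) / 0.463557 = (-0.192364 + 0.132100) / 0.463557 = -0.130002
d₂ = d₁ − σ√T = -0.130002 − 0.463557 = -0.593559
e^{−rT} = 0.975644
N(−d₁) = 0.551717,  N(−d₂) = 0.723596
price = K·e^{−rT}·N(−d₂) − S·N(−d₁) = 207.725281 − 133.929404 = 73.795877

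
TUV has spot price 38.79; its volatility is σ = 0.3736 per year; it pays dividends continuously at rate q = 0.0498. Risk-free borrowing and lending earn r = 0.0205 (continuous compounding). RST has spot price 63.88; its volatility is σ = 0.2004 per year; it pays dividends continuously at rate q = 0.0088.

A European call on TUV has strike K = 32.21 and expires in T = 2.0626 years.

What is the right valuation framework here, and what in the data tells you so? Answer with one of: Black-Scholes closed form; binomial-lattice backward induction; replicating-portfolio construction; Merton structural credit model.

Key observation: with TUV following a GBM at constant σ and r, the European call struck at 32.21 prices in closed form — nothing here needs a stepwise model or a balance sheet.

framework: Black-Scholes closed form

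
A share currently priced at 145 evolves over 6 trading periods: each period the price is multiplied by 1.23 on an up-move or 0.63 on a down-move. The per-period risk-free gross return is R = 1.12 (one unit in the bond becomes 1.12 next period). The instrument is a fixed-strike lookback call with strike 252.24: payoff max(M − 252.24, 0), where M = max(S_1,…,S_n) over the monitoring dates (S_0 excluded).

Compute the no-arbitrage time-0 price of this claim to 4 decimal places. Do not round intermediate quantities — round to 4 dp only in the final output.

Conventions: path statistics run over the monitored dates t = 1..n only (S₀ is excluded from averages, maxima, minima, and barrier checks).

price = 47.4986

With p* = (R−d)/(u−d) = 0.8167, sum probability × payoff across the paths and divide by R^6.
Enumerate all 2^6 = 64 price paths (U = up ×1.23, D = down ×0.63); each path with k up-moves has probability p*^k·(1−p*)^(6−k).
DDDDDD: M=91.3500, payoff=0.0000, prob=0.000038
UDDDDD: M=178.3500, payoff=0.0000, prob=0.000169
DUDDDD: M=112.3605, payoff=0.0000, prob=0.000169
UUDDDD: M=219.3705, payoff=0.0000, prob=0.000753
DDUDDD: M=91.3500, payoff=0.0000, prob=0.000169
UDUDDD: M=178.3500, payoff=0.0000, prob=0.000753
DUUDDD: M=138.2034, payoff=0.0000, prob=0.000753
UUUDDD: M=269.8257, payoff=17.5857, prob=0.003356
DDDUDD: M=91.3500, payoff=0.0000, prob=0.000169
UDDUDD: M=178.3500, payoff=0.0000, prob=0.000753
DUDUDD: M=112.3605, payoff=0.0000, prob=0.000753
UUDUDD: M=219.3705, payoff=0.0000, prob=0.003356
DDUUDD: M=91.3500, payoff=0.0000, prob=0.000753
UDUUDD: M=178.3500, payoff=0.0000, prob=0.003356
DUUUDD: M=169.9902, payoff=0.0000, prob=0.003356
UUUUDD: M=331.8856, payoff=79.6456, prob=0.014951
DDDDUD: M=91.3500, payoff=0.0000, prob=0.000169
UDDDUD: M=178.3500, payoff=0.0000, prob=0.000753
DUDDUD: M=112.3605, payoff=0.0000, prob=0.000753
UUDDUD: M=219.3705, payoff=0.0000, prob=0.003356
DDUDUD: M=91.3500, payoff=0.0000, prob=0.000753
UDUDUD: M=178.3500, payoff=0.0000, prob=0.003356
DUUDUD: M=138.2034, payoff=0.0000, prob=0.003356
UUUDUD: M=269.8257, payoff=17.5857, prob=0.014951
DDDUUD: M=91.3500, payoff=0.0000, prob=0.000753
UDDUUD: M=178.3500, payoff=0.0000, prob=0.003356
DUDUUD: M=112.3605, payoff=0.0000, prob=0.003356
UUDUUD: M=219.3705, payoff=0.0000, prob=0.014951
DDUUUD: M=107.0938, payoff=0.0000, prob=0.003356
UDUUUD: M=209.0879, payoff=0.0000, prob=0.014951
DUUUUD: M=209.0879, payoff=0.0000, prob=0.014951
UUUUUD: M=408.2193, payoff=155.9793, prob=0.066599
DDDDDU: M=91.3500, payoff=0.0000, prob=0.000169
UDDDDU: M=178.3500, payoff=0.0000, prob=0.000753
DUDDDU: M=112.3605, payoff=0.0000, prob=0.000753
UUDDDU: M=219.3705, payoff=0.0000, prob=0.003356
DDUDDU: M=91.3500, payoff=0.0000, prob=0.000753
UDUDDU: M=178.3500, payoff=0.0000, prob=0.003356
DUUDDU: M=138.2034, payoff=0.0000, prob=0.003356
UUUDDU: M=269.8257, payoff=17.5857, prob=0.014951
DDDUDU: M=91.3500, payoff=0.0000, prob=0.000753
UDDUDU: M=178.3500, payoff=0.0000, prob=0.003356
DUDUDU: M=112.3605, payoff=0.0000, prob=0.003356
UUDUDU: M=219.3705, payoff=0.0000, prob=0.014951
DDUUDU: M=91.3500, payoff=0.0000, prob=0.003356
UDUUDU: M=178.3500, payoff=0.0000, prob=0.014951
DUUUDU: M=169.9902, payoff=0.0000, prob=0.014951
UUUUDU: M=331.8856, payoff=79.6456, prob=0.066599
DDDDUU: M=91.3500, payoff=0.0000, prob=0.000753
UDDDUU: M=178.3500, payoff=0.0000, prob=0.003356
DUDDUU: M=112.3605, payoff=0.0000, prob=0.003356
UUDDUU: M=219.3705, payoff=0.0000, prob=0.014951
DDUDUU: M=91.3500, payoff=0.0000, prob=0.003356
UDUDUU: M=178.3500, payoff=0.0000, prob=0.014951
DUUDUU: M=138.2034, payoff=0.0000, prob=0.014951
UUUDUU: M=269.8257, payoff=17.5857, prob=0.066599
DDDUUU: M=91.3500, payoff=0.0000, prob=0.003356
UDDUUU: M=178.3500, payoff=0.0000, prob=0.014951
DUDUUU: M=131.7254, payoff=0.0000, prob=0.014951
UUDUUU: M=257.1782, payoff=4.9382, prob=0.066599
DDUUUU: M=131.7254, payoff=0.0000, prob=0.014951
UDUUUU: M=257.1782, payoff=4.9382, prob=0.066599
DUUUUU: M=257.1782, payoff=4.9382, prob=0.066599
UUUUUU: M=502.1098, payoff=249.8698, prob=0.296667
Price = Σ prob·payoff / R^6 = 93.753813 / 1.973823 = 47.4986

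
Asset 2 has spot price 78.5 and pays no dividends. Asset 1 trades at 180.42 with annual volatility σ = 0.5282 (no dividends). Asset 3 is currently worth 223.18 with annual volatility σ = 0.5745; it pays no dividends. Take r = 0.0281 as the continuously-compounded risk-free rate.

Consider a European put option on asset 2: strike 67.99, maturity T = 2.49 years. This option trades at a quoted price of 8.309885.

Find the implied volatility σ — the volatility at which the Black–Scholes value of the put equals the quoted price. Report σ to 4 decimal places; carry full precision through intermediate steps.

sigma = 0.3328

At σ = 0.3328 the Black–Scholes value reproduces the quote:
σ√T = 0.3328·√2.49 = 0.525150
d₁ = (ln(S/K) + (r+σ²/2)T) / (σ√T) = (ln(78.5/67.99) + (0.0281+0.3328²/2)·2.49) / 0.525150 = (0.143738 + 0.207860) / 0.525150 = 0.669520
d₂ = d₁ − σ√T = 0.669520 − 0.525150 = 0.144370
e^{−rT} = 0.932423
N(−d₁) = 0.251582,  N(−d₂) = 0.442604
V = K·e^{−rT}·N(−d₂) − S·N(−d₁) = 28.059070 − 19.749186 = 8.309885 (matching the quote); vega is positive throughout, so no other σ reproduces this price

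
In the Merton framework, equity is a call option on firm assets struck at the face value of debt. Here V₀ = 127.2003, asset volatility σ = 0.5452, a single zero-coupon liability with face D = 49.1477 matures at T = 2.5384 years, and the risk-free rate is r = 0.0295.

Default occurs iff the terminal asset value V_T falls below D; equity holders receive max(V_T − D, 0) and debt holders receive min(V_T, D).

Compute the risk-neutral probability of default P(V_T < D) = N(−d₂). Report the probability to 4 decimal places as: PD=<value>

Apply the equity-as-call identities (strike 49.1477, horizon 2.5384 years):
d₁ = [ln(V₀/D) + (r + σ²/2)T] / (σ√T)
   = [ln(127.2003/49.1477) + (0.0295 + 0.5·0.5452²)·2.5384] / (0.5452·√2.5384)
   = [0.950933 + 0.452144] / 0.868632 = 1.615271
d₂ = d₁ − σ√T = 1.615271 − 0.868632 = 0.746639
risk-neutral PD = N(−d₂) = N(-0.746639) = 0.227641

PD=0.2276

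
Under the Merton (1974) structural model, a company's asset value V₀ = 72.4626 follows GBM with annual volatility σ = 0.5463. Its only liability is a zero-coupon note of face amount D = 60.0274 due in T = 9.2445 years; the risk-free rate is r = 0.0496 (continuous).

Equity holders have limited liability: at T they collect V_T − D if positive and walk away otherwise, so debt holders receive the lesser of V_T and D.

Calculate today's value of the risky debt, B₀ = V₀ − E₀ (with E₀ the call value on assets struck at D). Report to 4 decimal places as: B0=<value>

B0=20.5686

Work the structural quantities from V₀ = 72.4626 against face 60.0274:
d₁ = [ln(V₀/D) + (r + σ²/2)T] / (σ√T)
   = [ln(72.4626/60.0274) + (0.0496 + 0.5·0.5463²)·9.2445] / (0.5463·√9.2445)
   = [0.188269 + 1.838009] / 1.661013 = 1.219905
d₂ = d₁ − σ√T = 1.219905 − 1.661013 = -0.441107
N(d₁) = 0.888750,  N(d₂) = 0.329568,  e^(−rT) = 0.632214
E₀ = V₀·N(d₁) − D·e^(−rT)·N(d₂)
   = 72.4626·0.888750 − 60.0274·0.632214·0.329568 = 51.893959
B₀ = V₀ − E₀ = 72.4626 − 51.893959 = 20.568641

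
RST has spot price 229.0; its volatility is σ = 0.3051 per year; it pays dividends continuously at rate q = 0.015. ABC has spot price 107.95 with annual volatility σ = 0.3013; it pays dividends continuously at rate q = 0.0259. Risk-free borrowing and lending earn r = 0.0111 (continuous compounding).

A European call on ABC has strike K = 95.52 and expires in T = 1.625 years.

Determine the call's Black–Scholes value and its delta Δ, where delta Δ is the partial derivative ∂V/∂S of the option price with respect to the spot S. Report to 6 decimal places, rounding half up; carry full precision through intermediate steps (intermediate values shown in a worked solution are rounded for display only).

price = 20.351459
Δ = 0.645165

σ√T = 0.3013·√1.625 = 0.384084
d₁ = (ln(S/K) + (r−q+σ²/2)T) / (σ√T) = (ln(107.95/95.52) + (0.0111−0.0259+0.3013²/2)·1.625) / 0.384084 = (0.122333 + 0.049710) / 0.384084 = 0.447930
d₂ = d₁ − σ√T = 0.447930 − 0.384084 = 0.063846
e^{−rT} = 0.982124
e^{−qT} = 0.958786
N(d₁) = 0.672898,  N(d₂) = 0.525454
Call price V = S·e^{−qT}·N(d₁) − K·e^{−rT}·N(d₂) = 69.645592 − 49.294133 = 20.351459
Δ = e^{−qT}·N(d₁) = 0.645165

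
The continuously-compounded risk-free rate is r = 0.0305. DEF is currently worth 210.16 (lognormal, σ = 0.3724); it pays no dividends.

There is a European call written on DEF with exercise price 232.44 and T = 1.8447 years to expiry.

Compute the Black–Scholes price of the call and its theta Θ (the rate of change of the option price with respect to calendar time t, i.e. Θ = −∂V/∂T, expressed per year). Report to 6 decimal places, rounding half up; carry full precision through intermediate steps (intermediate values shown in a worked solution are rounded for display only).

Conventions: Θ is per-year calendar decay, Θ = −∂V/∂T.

σ√T = 0.3724·√1.8447 = 0.505793
d₁ = (ln(S/K) + (r+σ²/2)T) / (σ√T) = (ln(210.16/232.44) + (0.0305+0.3724²/2)·1.8447) / 0.505793 = (-0.100763 + 0.184176) / 0.505793 = 0.164916
d₂ = d₁ − σ√T = 0.164916 − 0.505793 = -0.340876
e^{−rT} = 0.945290
N(d₁) = 0.565495,  N(d₂) = 0.366598
Call price V = S·N(d₁) − K·e^{−rT}·N(d₂) = 118.844449 − 80.550178 = 38.294271
φ(d₁) = (1/√(2π))·e^{−d₁²/2} = 0.393554
Θ = −S·φ(d₁)·σ/(2√T) − r·K·e^{−rT}·N(d₂) = −11.338904 − 2.456780 = -13.795685

price = 38.294271
Θ = -13.795685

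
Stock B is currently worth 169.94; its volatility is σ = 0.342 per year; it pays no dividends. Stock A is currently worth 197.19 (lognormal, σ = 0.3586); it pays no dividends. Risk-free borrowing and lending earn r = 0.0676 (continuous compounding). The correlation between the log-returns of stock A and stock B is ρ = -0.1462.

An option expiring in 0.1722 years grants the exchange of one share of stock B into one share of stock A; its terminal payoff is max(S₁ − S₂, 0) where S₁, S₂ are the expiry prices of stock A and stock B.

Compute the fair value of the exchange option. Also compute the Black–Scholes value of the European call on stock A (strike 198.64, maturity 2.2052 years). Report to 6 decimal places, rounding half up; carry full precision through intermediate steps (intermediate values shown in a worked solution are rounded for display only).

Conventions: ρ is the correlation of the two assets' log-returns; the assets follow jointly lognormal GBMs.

σ_eff = √(σ₁² + σ₂² − 2ρσ₁σ₂) = √(0.3586² + 0.342² − 2·-0.1462·0.3586·0.342) = 0.530489
d₁ = (ln(S₁/S₂) + (q₂ − q₁ + σ_eff²/2)T) / (σ_eff√T) = (ln(197.19/169.94) + (0.0 − 0.0 + 0.140709)·0.1722) / 0.220137 = 0.785659
d₂ = d₁ − σ_eff√T = 0.785659 − 0.220137 = 0.565522
N(d₁) = 0.783966,  N(d₂) = 0.714141
V = S₁·e^{−q₁T}·N(d₁) − S₂·e^{−q₂T}·N(d₂) = 154.590307 − 121.361048 = 33.229259
[vanilla: stock A call K=198.64]
σ√T = 0.3586·√2.2052 = 0.532518
d₁ = (ln(S/K) + (r+σ²/2)T) / (σ√T) = (ln(197.19/198.64) + (0.0676+0.3586²/2)·2.2052) / 0.532518 = (-0.007326 + 0.290859) / 0.532518 = 0.532438
d₂ = d₁ − σ√T = 0.532438 − 0.532518 = -0.000080
e^{−rT} = 0.861507
N(d₁) = 0.702789,  N(d₂) = 0.499968
price = S·N(d₁) − K·e^{−rT}·N(d₂) = 138.582897 − 85.559464 = 53.023432

exchange price = 33.229259
price(stock A call K=198.64) = 53.023432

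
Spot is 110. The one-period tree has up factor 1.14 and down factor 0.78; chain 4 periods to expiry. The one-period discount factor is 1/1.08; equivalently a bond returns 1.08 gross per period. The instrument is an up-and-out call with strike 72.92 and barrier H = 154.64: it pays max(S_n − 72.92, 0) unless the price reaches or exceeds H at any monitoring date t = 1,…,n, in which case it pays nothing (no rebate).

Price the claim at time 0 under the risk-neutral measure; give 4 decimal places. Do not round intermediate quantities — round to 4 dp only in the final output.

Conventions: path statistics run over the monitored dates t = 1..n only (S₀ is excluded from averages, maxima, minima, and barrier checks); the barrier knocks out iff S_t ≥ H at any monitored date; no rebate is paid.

price = 12.7223

Under the martingale measure an up-move has probability p* = 0.8333; value the claim as the probability-weighted average of per-path payoffs, discounted 4 periods at R = 1.08.
Enumerate all 2^4 = 16 price paths (U = up ×1.14, D = down ×0.78); each path with k up-moves has probability p*^k·(1−p*)^(4−k).
DDDD: M=85.8000, payoff=0.0000, prob=0.000772
UDDD: M=125.4000, payoff=0.0000, prob=0.003858
DUDD: M=97.8120, payoff=0.0000, prob=0.003858
UUDD: M=142.9560, payoff=14.0544, prob=0.019290
DDUD: M=85.8000, payoff=0.0000, prob=0.003858
UDUD: M=125.4000, payoff=14.0544, prob=0.019290
DUUD: M=111.5057, payoff=14.0544, prob=0.019290
UUUD: M=162.9698, payoff=0.0000, prob=0.096451
DDDU: M=85.8000, payoff=0.0000, prob=0.003858
UDDU: M=125.4000, payoff=14.0544, prob=0.019290
DUDU: M=97.8120, payoff=14.0544, prob=0.019290
UUDU: M=142.9560, payoff=54.1965, prob=0.096451
DDUU: M=86.9744, payoff=14.0544, prob=0.019290
UDUU: M=127.1165, payoff=54.1965, prob=0.096451
DUUU: M=127.1165, payoff=54.1965, prob=0.096451
UUUU: M=185.7856, payoff=0.0000, prob=0.482253
Price = Σ prob·payoff / R^4 = 17.308521 / 1.360489 = 12.7223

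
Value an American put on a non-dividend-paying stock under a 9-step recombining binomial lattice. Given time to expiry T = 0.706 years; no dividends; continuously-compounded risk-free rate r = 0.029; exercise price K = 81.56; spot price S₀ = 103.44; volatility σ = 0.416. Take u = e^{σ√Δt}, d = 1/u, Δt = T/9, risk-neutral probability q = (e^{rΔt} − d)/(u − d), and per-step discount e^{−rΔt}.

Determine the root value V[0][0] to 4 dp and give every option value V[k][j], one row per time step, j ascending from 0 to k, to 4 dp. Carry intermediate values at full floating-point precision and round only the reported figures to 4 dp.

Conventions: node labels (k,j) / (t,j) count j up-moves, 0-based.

price = 4.4974
tree:
4.4974
6.6480 2.1951
9.5973 3.4929 0.8032
13.4781 5.4495 1.3954 0.1671
18.3287 8.3009 2.3944 0.3225 0.0000
24.0108 12.2762 4.0450 0.6224 0.0000 0.0000
30.1458 17.4956 6.6948 1.2011 0.0000 0.0000 0.0000
35.8004 23.7925 10.7749 2.3180 0.0000 0.0000 0.0000 0.0000
40.8331 30.1458 16.6540 4.4735 0.0000 0.0000 0.0000 0.0000 0.0000
45.3123 35.8004 23.7925 8.6335 0.0000 0.0000 0.0000 0.0000 0.0000 0.0000

Δt=0.07844, u=1.12357, d=0.89002, q=0.48066, disc=e^(-rΔt)=0.99773
k=9 terminal: V=max(K-S,0) → 45.3123 35.8004 23.7925 8.6335 0.0000 0.0000 0.0000 0.0000 0.0000 0.0000
k=8: j=0 S=40.7269 intr=40.8331 cont=40.6478 V=40.8331[EX]; j=1 S=51.4142 intr=30.1458 cont=29.9605 V=30.1458[EX]; j=2 S=64.9060 intr=16.6540 cont=16.4687 V=16.6540[EX]; j=3 S=81.9382 intr=0.0000 cont=4.4735 V=4.4735[hold]; j=4 S=103.4400 intr=0.0000 cont=0.0000 V=0.0000[hold]; j=5 S=130.5841 intr=0.0000 cont=0.0000 V=0.0000[hold]; j=6 S=164.8513 intr=0.0000 cont=0.0000 V=0.0000[hold]; j=7 S=208.1106 intr=0.0000 cont=0.0000 V=0.0000[hold]; j=8 S=262.7218 intr=0.0000 cont=0.0000 V=0.0000[hold]
k=7: j=0 S=45.7596 intr=35.8004 cont=35.6151 V=35.8004[EX]; j=1 S=57.7675 intr=23.7925 cont=23.6072 V=23.7925[EX]; j=2 S=72.9265 intr=8.6335 cont=10.7749 V=10.7749[hold]; j=3 S=92.0635 intr=0.0000 cont=2.3180 V=2.3180[hold]; j=4 S=116.2223 intr=0.0000 cont=0.0000 V=0.0000[hold]; j=5 S=146.7207 intr=0.0000 cont=0.0000 V=0.0000[hold]; j=6 S=185.2223 intr=0.0000 cont=0.0000 V=0.0000[hold]; j=7 S=233.8273 intr=0.0000 cont=0.0000 V=0.0000[hold]
k=6: j=0 S=51.4142 intr=30.1458 cont=29.9605 V=30.1458[EX]; j=1 S=64.9060 intr=16.6540 cont=17.4956 V=17.4956[hold]; j=2 S=81.9382 intr=0.0000 cont=6.6948 V=6.6948[hold]; j=3 S=103.4400 intr=0.0000 cont=1.2011 V=1.2011[hold]; j=4 S=130.5841 intr=0.0000 cont=0.0000 V=0.0000[hold]; j=5 S=164.8513 intr=0.0000 cont=0.0000 V=0.0000[hold]; j=6 S=208.1106 intr=0.0000 cont=0.0000 V=0.0000[hold]
k=5: j=0 S=57.7675 intr=23.7925 cont=24.0108 V=24.0108[hold]; j=1 S=72.9265 intr=8.6335 cont=12.2762 V=12.2762[hold]; j=2 S=92.0635 intr=0.0000 cont=4.0450 V=4.0450[hold]; j=3 S=116.2223 intr=0.0000 cont=0.6224 V=0.6224[hold]; j=4 S=146.7207 intr=0.0000 cont=0.0000 V=0.0000[hold]; j=5 S=185.2223 intr=0.0000 cont=0.0000 V=0.0000[hold]
k=4: j=0 S=64.9060 intr=16.6540 cont=18.3287 V=18.3287[hold]; j=1 S=81.9382 intr=0.0000 cont=8.3009 V=8.3009[hold]; j=2 S=103.4400 intr=0.0000 cont=2.3944 V=2.3944[hold]; j=3 S=130.5841 intr=0.0000 cont=0.3225 V=0.3225[hold]; j=4 S=164.8513 intr=0.0000 cont=0.0000 V=0.0000[hold]
k=3: j=0 S=72.9265 intr=8.6335 cont=13.4781 V=13.4781[hold]; j=1 S=92.0635 intr=0.0000 cont=5.4495 V=5.4495[hold]; j=2 S=116.2223 intr=0.0000 cont=1.3954 V=1.3954[hold]; j=3 S=146.7207 intr=0.0000 cont=0.1671 V=0.1671[hold]
k=2: j=0 S=81.9382 intr=0.0000 cont=9.5973 V=9.5973[hold]; j=1 S=103.4400 intr=0.0000 cont=3.4929 V=3.4929[hold]; j=2 S=130.5841 intr=0.0000 cont=0.8032 V=0.8032[hold]
k=1: j=0 S=92.0635 intr=0.0000 cont=6.6480 V=6.6480[hold]; j=1 S=116.2223 intr=0.0000 cont=2.1951 V=2.1951[hold]
k=0: j=0 S=103.4400 intr=0.0000 cont=4.4974 V=4.4974[hold]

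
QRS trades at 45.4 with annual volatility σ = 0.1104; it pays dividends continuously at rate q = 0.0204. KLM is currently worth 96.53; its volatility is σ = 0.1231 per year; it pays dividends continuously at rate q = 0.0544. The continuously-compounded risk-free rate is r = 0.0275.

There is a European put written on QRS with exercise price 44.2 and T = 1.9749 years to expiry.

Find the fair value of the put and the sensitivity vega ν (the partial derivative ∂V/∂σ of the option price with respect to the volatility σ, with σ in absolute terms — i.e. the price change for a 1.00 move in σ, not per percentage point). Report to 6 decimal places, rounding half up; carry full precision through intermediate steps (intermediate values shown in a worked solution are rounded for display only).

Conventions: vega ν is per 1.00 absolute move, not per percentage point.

σ√T = 0.1104·√1.9749 = 0.155146
d₁ = (ln(S/K) + (r−q+σ²/2)T) / (σ√T) = (ln(45.4/44.2) + (0.0275−0.0204+0.1104²/2)·1.9749) / 0.155146 = (0.026787 + 0.026057) / 0.155146 = 0.340609
d₂ = d₁ − σ√T = 0.340609 − 0.155146 = 0.185463
e^{−rT} = 0.947139
e^{−qT} = 0.960513
N(−d₁) = 0.366699,  N(−d₂) = 0.426433
Put price V = K·e^{−rT}·N(−d₂) − S·e^{−qT}·N(−d₁) = 17.851989 − 15.990740 = 1.861249
φ(d₁) = (1/√(2π))·e^{−d₁²/2} = 0.376459
ν = S·e^{−qT}·φ(d₁)·√T = 23.070094

price = 1.861249
ν = 23.070094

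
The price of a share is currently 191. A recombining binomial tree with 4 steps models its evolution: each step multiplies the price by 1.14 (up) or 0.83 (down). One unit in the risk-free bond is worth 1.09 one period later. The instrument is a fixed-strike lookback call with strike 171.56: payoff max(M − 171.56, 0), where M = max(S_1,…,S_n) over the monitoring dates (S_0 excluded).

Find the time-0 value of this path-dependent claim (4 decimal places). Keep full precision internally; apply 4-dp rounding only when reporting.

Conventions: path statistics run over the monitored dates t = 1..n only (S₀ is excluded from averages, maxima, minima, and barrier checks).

Under the martingale measure an up-move has probability p* = 0.8387; value the claim as the probability-weighted average of per-path payoffs, discounted 4 periods at R = 1.09.
Enumerate all 2^4 = 16 price paths (U = up ×1.14, D = down ×0.83); each path with k up-moves has probability p*^k·(1−p*)^(4−k).
DDDD: M=158.5300, payoff=0.0000, prob=0.000677
UDDD: M=217.7400, payoff=46.1800, prob=0.003519
DUDD: M=180.7242, payoff=9.1642, prob=0.003519
UUDD: M=248.2236, payoff=76.6636, prob=0.018300
DDUD: M=158.5300, payoff=0.0000, prob=0.003519
UDUD: M=217.7400, payoff=46.1800, prob=0.018300
DUUD: M=206.0256, payoff=34.4656, prob=0.018300
UUUD: M=282.9749, payoff=111.4149, prob=0.095158
DDDU: M=158.5300, payoff=0.0000, prob=0.003519
UDDU: M=217.7400, payoff=46.1800, prob=0.018300
DUDU: M=180.7242, payoff=9.1642, prob=0.018300
UUDU: M=248.2236, payoff=76.6636, prob=0.095158
DDUU: M=171.0012, payoff=0.0000, prob=0.018300
UDUU: M=234.8692, payoff=63.3092, prob=0.095158
DUUU: M=234.8692, payoff=63.3092, prob=0.095158
UUUU: M=322.5914, payoff=151.0314, prob=0.494819
Price = Σ prob·payoff / R^4 = 108.765248 / 1.411582 = 77.0520

price = 77.0520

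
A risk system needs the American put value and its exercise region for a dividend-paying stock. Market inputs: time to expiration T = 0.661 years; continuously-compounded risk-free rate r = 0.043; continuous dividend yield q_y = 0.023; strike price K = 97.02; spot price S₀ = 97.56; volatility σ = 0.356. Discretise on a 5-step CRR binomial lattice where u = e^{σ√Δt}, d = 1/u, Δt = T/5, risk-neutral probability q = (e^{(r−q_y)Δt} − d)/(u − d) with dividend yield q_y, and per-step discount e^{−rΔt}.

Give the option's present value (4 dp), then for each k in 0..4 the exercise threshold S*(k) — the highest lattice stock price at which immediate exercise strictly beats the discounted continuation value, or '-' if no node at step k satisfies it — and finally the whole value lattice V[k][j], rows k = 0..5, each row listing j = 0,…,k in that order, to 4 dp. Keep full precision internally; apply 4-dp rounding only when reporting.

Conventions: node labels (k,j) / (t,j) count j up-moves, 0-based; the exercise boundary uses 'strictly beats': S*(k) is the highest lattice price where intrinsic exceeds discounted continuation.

Δt=0.13220, u=1.13819, d=0.87859, q=0.47788, disc=e^(-rΔt)=0.99433
k=5 terminal: V=max(K-S,0) → 45.9462 30.8551 11.3050 0.0000 0.0000 0.0000
k=4: j=0 S=58.1317 intr=38.8883 cont=38.5148 V=38.8883[EX]; j=1 S=75.3082 intr=21.7118 cont=21.3905 V=21.7118[EX]; j=2 S=97.5600 intr=0.0000 cont=5.8690 V=5.8690[hold]; j=3 S=126.3867 intr=0.0000 cont=0.0000 V=0.0000[hold]; j=4 S=163.7309 intr=0.0000 cont=0.0000 V=0.0000[hold]  S*(4)=75.3082
k=3: j=0 S=66.1649 intr=30.8551 cont=30.5060 V=30.8551[EX]; j=1 S=85.7150 intr=11.3050 cont=14.0606 V=14.0606[hold]; j=2 S=111.0418 intr=0.0000 cont=3.0470 V=3.0470[hold]; j=3 S=143.8520 intr=0.0000 cont=0.0000 V=0.0000[hold]  S*(3)=66.1649
k=2: j=0 S=75.3082 intr=21.7118 cont=22.6999 V=22.6999[hold]; j=1 S=97.5600 intr=0.0000 cont=8.7475 V=8.7475[hold]; j=2 S=126.3867 intr=0.0000 cont=1.5818 V=1.5818[hold]  S*(2)=-
k=1: j=0 S=85.7150 intr=11.3050 cont=15.9414 V=15.9414[hold]; j=1 S=111.0418 intr=0.0000 cont=5.2930 V=5.2930[hold]  S*(1)=-
k=0: j=0 S=97.5600 intr=0.0000 cont=10.7912 V=10.7912[hold]  S*(0)=-

price = 10.7912
boundary = - - - 66.1649 75.3082
tree:
10.7912
15.9414 5.2930
22.6999 8.7475 1.5818
30.8551 14.0606 3.0470 0.0000
38.8883 21.7118 5.8690 0.0000 0.0000
45.9462 30.8551 11.3050 0.0000 0.0000 0.0000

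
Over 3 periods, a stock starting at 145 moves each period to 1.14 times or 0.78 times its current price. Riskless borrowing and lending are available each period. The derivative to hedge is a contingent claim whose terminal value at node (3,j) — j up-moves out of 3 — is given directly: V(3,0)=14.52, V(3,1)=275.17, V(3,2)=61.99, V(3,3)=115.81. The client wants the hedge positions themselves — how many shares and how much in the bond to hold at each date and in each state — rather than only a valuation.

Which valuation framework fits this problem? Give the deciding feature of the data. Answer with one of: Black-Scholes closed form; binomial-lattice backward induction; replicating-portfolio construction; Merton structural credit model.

Key observation: since the answer must list Δ and B at each node of the 1.14/0.78 lattice on 145, the replicating-portfolio method — solving the two-state system at every node — is the one that applies.

framework: replicating-portfolio construction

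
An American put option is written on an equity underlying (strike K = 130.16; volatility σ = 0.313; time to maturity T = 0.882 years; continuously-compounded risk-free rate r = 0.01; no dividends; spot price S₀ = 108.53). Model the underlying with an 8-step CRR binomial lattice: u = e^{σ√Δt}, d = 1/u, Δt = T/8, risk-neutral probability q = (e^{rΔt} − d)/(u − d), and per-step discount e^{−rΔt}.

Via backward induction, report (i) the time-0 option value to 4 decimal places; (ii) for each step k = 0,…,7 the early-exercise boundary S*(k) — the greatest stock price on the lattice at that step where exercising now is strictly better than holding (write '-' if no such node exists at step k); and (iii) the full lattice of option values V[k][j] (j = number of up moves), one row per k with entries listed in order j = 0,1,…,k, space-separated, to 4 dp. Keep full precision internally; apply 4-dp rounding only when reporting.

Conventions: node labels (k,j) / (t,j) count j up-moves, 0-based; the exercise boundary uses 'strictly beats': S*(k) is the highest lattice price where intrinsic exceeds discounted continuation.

params: Δt=0.11025 u=1.10952 d=0.90129 q=0.47934 e^(-rΔt)=0.99890
t_8 payoffs: 82.9030 71.9849 58.5444 41.9985 21.6300 0.0000 0.0000 0.0000 0.0000
t_7: node(7,0) S=52.4326 payoff=77.7274 vs cont=77.5840 → 77.7274 [stop]  node(7,1) S=64.5465 payoff=65.6135 vs cont=65.4701 → 65.6135 [stop]  node(7,2) S=79.4591 payoff=50.7009 vs cont=50.5575 → 50.7009 [stop]  node(7,3) S=97.8170 payoff=32.3430 vs cont=32.1996 → 32.3430 [stop]  node(7,4) S=120.4163 payoff=9.7437 vs cont=11.2495 → 11.2495 [wait]  node(7,5) S=148.2369 payoff=0.0000 vs cont=0.0000 → 0.0000 [wait]  node(7,6) S=182.4850 payoff=0.0000 vs cont=0.0000 → 0.0000 [wait]  node(7,7) S=224.6457 payoff=0.0000 vs cont=0.0000 → 0.0000 [wait]  ⇒ S*(7)=97.8170
t_6: node(6,0) S=58.1751 payoff=71.9849 vs cont=71.8415 → 71.9849 [stop]  node(6,1) S=71.6156 payoff=58.5444 vs cont=58.4009 → 58.5444 [stop]  node(6,2) S=88.1615 payoff=41.9985 vs cont=41.8551 → 41.9985 [stop]  node(6,3) S=108.5300 payoff=21.6300 vs cont=22.2076 → 22.2076 [wait]  node(6,4) S=133.6044 payoff=0.0000 vs cont=5.8507 → 5.8507 [wait]  node(6,5) S=164.4719 payoff=0.0000 vs cont=0.0000 → 0.0000 [wait]  node(6,6) S=202.4709 payoff=0.0000 vs cont=0.0000 → 0.0000 [wait]  ⇒ S*(6)=88.1615
t_5: node(5,0) S=64.5465 payoff=65.6135 vs cont=65.4701 → 65.6135 [stop]  node(5,1) S=79.4591 payoff=50.7009 vs cont=50.5575 → 50.7009 [stop]  node(5,2) S=97.8170 payoff=32.3430 vs cont=32.4761 → 32.4761 [wait]  node(5,3) S=120.4163 payoff=9.7437 vs cont=14.3513 → 14.3513 [wait]  node(5,4) S=148.2369 payoff=0.0000 vs cont=3.0429 → 3.0429 [wait]  node(5,5) S=182.4850 payoff=0.0000 vs cont=0.0000 → 0.0000 [wait]  ⇒ S*(5)=79.4591
t_4: node(4,0) S=71.6156 payoff=58.5444 vs cont=58.4009 → 58.5444 [stop]  node(4,1) S=88.1615 payoff=41.9985 vs cont=41.9188 → 41.9985 [stop]  node(4,2) S=108.5300 payoff=21.6300 vs cont=23.7620 → 23.7620 [wait]  node(4,3) S=133.6044 payoff=0.0000 vs cont=8.9209 → 8.9209 [wait]  node(4,4) S=164.4719 payoff=0.0000 vs cont=1.5826 → 1.5826 [wait]  ⇒ S*(4)=88.1615
t_3: node(3,0) S=79.4591 payoff=50.7009 vs cont=50.5575 → 50.7009 [stop]  node(3,1) S=97.8170 payoff=32.3430 vs cont=33.2204 → 33.2204 [wait]  node(3,2) S=120.4163 payoff=9.7437 vs cont=16.6297 → 16.6297 [wait]  node(3,3) S=148.2369 payoff=0.0000 vs cont=5.3974 → 5.3974 [wait]  ⇒ S*(3)=79.4591
t_2: node(2,0) S=88.1615 payoff=41.9985 vs cont=42.2752 → 42.2752 [wait]  node(2,1) S=108.5300 payoff=21.6300 vs cont=25.2400 → 25.2400 [wait]  node(2,2) S=133.6044 payoff=0.0000 vs cont=11.2332 → 11.2332 [wait]  ⇒ S*(2)=-
t_1: node(1,0) S=97.8170 payoff=32.3430 vs cont=34.0720 → 34.0720 [wait]  node(1,1) S=120.4163 payoff=9.7437 vs cont=18.5056 → 18.5056 [wait]  ⇒ S*(1)=-
t_0: node(0,0) S=108.5300 payoff=21.6300 vs cont=26.5811 → 26.5811 [wait]  ⇒ S*(0)=-

price = 26.5811
boundary = - - - 79.4591 88.1615 79.4591 88.1615 97.8170
tree:
26.5811
34.0720 18.5056
42.2752 25.2400 11.2332
50.7009 33.2204 16.6297 5.3974
58.5444 41.9985 23.7620 8.9209 1.5826
65.6135 50.7009 32.4761 14.3513 3.0429 0.0000
71.9849 58.5444 41.9985 22.2076 5.8507 0.0000 0.0000
77.7274 65.6135 50.7009 32.3430 11.2495 0.0000 0.0000 0.0000
82.9030 71.9849 58.5444 41.9985 21.6300 0.0000 0.0000 0.0000 0.0000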